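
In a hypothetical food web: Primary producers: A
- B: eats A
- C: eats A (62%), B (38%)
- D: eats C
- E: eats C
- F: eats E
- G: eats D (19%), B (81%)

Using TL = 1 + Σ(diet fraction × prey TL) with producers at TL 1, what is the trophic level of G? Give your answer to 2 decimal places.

3.26

B: 1 + 1 = 2
C: 1 + (0.62×1 + 0.38×2) = 2.38
D: 1 + 2.38 = 3.38
E: 1 + 2.38 = 3.38
F: 1 + 3.38 = 4.38
G: 1 + (0.19×3.38 + 0.81×2) = 3.2622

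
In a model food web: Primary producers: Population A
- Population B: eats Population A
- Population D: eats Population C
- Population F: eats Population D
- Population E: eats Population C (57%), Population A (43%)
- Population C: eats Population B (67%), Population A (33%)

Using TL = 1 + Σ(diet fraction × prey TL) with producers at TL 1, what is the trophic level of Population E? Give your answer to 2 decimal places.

2.95

Population B: 1 + 1 = 2
Population C: 1 + (0.67×2 + 0.33×1) = 2.67
Population D: 1 + 2.67 = 3.67
Population E: 1 + (0.57×2.67 + 0.43×1) = 2.9519
Population F: 1 + 3.67 = 4.67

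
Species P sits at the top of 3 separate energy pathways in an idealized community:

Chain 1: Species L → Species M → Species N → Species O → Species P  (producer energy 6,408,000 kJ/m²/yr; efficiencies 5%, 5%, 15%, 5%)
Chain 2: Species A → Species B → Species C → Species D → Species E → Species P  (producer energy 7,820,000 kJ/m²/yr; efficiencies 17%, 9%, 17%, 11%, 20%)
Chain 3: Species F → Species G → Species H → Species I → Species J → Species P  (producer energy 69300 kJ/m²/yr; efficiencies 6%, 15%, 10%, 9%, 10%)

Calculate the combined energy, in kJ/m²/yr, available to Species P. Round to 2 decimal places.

568.19 kJ/m²/yr

Chain 1: 6408000 × 0.05 × 0.05 × 0.15 × 0.05 = 120.15 kJ/m²/yr
Chain 2: 7820000 × 0.17 × 0.09 × 0.17 × 0.11 × 0.2 = 447.47604 kJ/m²/yr
Chain 3: 69300 × 0.06 × 0.15 × 0.1 × 0.09 × 0.1 = 0.56133 kJ/m²/yr
Total at Species P: 120.15 + 447.47604 + 0.56133 = 568.18737 kJ/m²/yr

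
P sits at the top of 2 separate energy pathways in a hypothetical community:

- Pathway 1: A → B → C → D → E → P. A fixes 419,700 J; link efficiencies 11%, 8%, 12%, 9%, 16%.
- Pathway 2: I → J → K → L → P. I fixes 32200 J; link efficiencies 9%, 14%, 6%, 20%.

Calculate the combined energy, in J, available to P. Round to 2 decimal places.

Pathway 1: 419700 × 0.11 × 0.08 × 0.12 × 0.09 × 0.16 = 6.38212608 J
Pathway 2: 32200 × 0.09 × 0.14 × 0.06 × 0.2 = 4.86864 J
Total at P: 6.38212608 + 4.86864 = 11.25076608 J

11.25 J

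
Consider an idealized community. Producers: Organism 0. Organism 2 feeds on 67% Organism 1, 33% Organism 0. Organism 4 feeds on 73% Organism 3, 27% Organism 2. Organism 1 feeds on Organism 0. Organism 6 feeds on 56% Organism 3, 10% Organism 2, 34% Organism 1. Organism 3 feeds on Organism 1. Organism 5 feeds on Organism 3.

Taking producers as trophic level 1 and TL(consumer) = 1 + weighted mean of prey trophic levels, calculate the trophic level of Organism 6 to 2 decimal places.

Organism 1: 1 + 1 = 2
Organism 2: 1 + (0.67×2 + 0.33×1) = 2.67
Organism 3: 1 + 2 = 3
Organism 4: 1 + (0.73×3 + 0.27×2.67) = 3.9109
Organism 5: 1 + 3 = 4
Organism 6: 1 + (0.56×3 + 0.1×2.67 + 0.34×2) = 3.627

3.63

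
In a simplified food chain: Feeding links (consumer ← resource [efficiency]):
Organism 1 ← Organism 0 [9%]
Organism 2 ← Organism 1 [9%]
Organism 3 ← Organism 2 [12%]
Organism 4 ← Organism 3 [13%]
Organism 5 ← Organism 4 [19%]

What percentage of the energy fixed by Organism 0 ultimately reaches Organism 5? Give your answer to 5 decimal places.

Product of link efficiencies: 0.09 × 0.09 × 0.12 × 0.13 × 0.19 = 0.0000240084
As a percentage: 0.0000240084 × 100 = 0.00240%

0.00240%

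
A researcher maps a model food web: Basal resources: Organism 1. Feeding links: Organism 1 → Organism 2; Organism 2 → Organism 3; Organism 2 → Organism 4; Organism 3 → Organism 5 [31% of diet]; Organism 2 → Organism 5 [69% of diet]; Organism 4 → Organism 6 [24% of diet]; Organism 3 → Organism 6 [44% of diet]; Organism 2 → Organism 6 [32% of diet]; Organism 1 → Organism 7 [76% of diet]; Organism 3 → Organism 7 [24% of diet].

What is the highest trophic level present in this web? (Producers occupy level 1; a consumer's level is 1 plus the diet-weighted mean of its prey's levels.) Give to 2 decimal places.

Organism 2: 1 + 1 = 2
Organism 3: 1 + 2 = 3
Organism 4: 1 + 2 = 3
Organism 5: 1 + (0.31×3 + 0.69×2) = 3.31
Organism 6: 1 + (0.24×3 + 0.44×3 + 0.32×2) = 3.68
Organism 7: 1 + (0.76×1 + 0.24×3) = 2.48

3.68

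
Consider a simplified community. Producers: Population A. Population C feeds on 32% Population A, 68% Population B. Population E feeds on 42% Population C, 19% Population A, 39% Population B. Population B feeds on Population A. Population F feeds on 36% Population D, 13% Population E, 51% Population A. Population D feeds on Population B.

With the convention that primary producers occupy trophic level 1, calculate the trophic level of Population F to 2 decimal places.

Population B: 1 + 1 = 2
Population C: 1 + (0.32×1 + 0.68×2) = 2.68
Population D: 1 + 2 = 3
Population E: 1 + (0.42×2.68 + 0.19×1 + 0.39×2) = 3.0956
Population F: 1 + (0.36×3 + 0.13×3.0956 + 0.51×1) = 2.992428

2.99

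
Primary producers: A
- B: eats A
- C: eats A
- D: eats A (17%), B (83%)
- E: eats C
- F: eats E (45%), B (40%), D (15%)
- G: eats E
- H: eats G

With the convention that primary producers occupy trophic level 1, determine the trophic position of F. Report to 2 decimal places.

3.57

B: 1 + 1 = 2
C: 1 + 1 = 2
D: 1 + (0.17×1 + 0.83×2) = 2.83
E: 1 + 2 = 3
F: 1 + (0.45×3 + 0.4×2 + 0.15×2.83) = 3.5745
G: 1 + 3 = 4
H: 1 + 4 = 5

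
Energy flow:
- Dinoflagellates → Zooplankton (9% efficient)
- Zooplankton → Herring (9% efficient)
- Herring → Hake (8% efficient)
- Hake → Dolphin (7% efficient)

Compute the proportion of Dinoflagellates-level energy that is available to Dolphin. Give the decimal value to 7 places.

0.0000454

Product of link efficiencies: 0.09 × 0.09 × 0.08 × 0.07 = 0.00004536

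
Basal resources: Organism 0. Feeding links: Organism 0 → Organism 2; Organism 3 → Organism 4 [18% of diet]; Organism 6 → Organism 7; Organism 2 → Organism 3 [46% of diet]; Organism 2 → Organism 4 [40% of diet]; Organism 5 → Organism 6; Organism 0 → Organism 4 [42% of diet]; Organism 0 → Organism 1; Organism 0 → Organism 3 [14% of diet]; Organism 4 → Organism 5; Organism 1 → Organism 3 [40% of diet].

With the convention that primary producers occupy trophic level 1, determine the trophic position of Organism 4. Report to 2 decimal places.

2.73

Organism 1: 1 + 1 = 2
Organism 2: 1 + 1 = 2
Organism 3: 1 + (0.4×2 + 0.46×2 + 0.14×1) = 2.86
Organism 4: 1 + (0.18×2.86 + 0.4×2 + 0.42×1) = 2.7348
Organism 5: 1 + 2.7348 = 3.7348
Organism 6: 1 + 3.7348 = 4.7348
Organism 7: 1 + 4.7348 = 5.7348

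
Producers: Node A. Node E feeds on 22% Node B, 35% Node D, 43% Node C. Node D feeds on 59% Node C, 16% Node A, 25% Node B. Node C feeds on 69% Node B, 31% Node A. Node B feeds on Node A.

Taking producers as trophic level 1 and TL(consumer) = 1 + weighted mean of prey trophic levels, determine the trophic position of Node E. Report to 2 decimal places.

Node B: 1 + 1 = 2
Node C: 1 + (0.69×2 + 0.31×1) = 2.69
Node D: 1 + (0.59×2.69 + 0.16×1 + 0.25×2) = 3.2471
Node E: 1 + (0.22×2 + 0.35×3.2471 + 0.43×2.69) = 3.733185

3.73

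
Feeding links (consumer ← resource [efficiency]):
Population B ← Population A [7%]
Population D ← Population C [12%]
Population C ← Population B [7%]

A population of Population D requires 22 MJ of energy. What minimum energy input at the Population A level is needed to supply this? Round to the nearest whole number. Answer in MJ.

Cumulative transfer efficiency: 0.07 × 0.07 × 0.12 = 0.000588
Population A energy = 22 / 0.000588 = 37415 MJ

37415 MJ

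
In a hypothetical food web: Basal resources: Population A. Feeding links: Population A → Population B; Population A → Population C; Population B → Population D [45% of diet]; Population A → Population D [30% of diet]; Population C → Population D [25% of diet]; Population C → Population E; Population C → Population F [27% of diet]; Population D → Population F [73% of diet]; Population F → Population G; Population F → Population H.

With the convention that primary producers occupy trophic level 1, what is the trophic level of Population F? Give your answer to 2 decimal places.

3.51

Population B: 1 + 1 = 2
Population C: 1 + 1 = 2
Population D: 1 + (0.45×2 + 0.3×1 + 0.25×2) = 2.7
Population E: 1 + 2 = 3
Population F: 1 + (0.27×2 + 0.73×2.7) = 3.511
Population G: 1 + 3.511 = 4.511
Population H: 1 + 3.511 = 4.511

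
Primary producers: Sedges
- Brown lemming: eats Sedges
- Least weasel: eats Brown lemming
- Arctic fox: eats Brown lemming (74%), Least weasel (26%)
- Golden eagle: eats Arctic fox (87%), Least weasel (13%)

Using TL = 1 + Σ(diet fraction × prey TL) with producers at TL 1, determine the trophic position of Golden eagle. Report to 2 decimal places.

4.23

Brown lemming: 1 + 1 = 2
Least weasel: 1 + 2 = 3
Arctic fox: 1 + (0.74×2 + 0.26×3) = 3.26
Golden eagle: 1 + (0.87×3.26 + 0.13×3) = 4.2262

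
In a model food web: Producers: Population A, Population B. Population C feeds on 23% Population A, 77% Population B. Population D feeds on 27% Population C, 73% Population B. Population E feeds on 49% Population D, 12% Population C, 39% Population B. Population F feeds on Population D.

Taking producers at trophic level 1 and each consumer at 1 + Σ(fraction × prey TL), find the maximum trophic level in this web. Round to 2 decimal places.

3.27

Population C: 1 + (0.23×1 + 0.77×1) = 2
Population D: 1 + (0.27×2 + 0.73×1) = 2.27
Population E: 1 + (0.49×2.27 + 0.12×2 + 0.39×1) = 2.7423
Population F: 1 + 2.27 = 3.27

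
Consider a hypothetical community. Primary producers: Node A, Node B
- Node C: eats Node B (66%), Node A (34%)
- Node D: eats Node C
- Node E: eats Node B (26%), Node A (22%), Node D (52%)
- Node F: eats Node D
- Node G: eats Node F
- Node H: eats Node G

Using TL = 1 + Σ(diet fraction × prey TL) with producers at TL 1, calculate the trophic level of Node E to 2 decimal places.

Node C: 1 + (0.66×1 + 0.34×1) = 2
Node D: 1 + 2 = 3
Node E: 1 + (0.26×1 + 0.22×1 + 0.52×3) = 3.04
Node F: 1 + 3 = 4
Node G: 1 + 4 = 5
Node H: 1 + 5 = 6

3.04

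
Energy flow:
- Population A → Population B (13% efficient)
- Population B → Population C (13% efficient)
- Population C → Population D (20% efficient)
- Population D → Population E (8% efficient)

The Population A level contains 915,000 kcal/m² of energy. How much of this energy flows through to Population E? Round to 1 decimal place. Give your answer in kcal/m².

Population B: 915000 × 0.13 = 118950 kcal/m²
Population C: 118950 × 0.13 = 15463.5 kcal/m²
Population D: 15463.5 × 0.2 = 3092.7 kcal/m²
Population E: 3092.7 × 0.08 = 247.416 kcal/m²

247.4 kcal/m²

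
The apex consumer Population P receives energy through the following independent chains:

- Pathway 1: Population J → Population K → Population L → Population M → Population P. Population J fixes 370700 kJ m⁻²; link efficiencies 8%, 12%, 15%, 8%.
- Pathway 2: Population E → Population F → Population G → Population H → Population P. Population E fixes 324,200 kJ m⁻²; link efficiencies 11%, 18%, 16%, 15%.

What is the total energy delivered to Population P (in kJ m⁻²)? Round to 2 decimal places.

Pathway 1: 370700 × 0.08 × 0.12 × 0.15 × 0.08 = 42.70464 kJ m⁻²
Pathway 2: 324200 × 0.11 × 0.18 × 0.16 × 0.15 = 154.05984 kJ m⁻²
Total at Population P: 42.70464 + 154.05984 = 196.76448 kJ m⁻²

196.76 kJ m⁻²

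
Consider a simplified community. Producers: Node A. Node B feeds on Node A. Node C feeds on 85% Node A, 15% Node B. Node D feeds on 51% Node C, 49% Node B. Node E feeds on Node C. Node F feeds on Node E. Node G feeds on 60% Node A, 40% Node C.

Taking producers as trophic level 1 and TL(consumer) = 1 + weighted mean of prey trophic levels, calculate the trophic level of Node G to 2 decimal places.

Node B: 1 + 1 = 2
Node C: 1 + (0.85×1 + 0.15×2) = 2.15
Node D: 1 + (0.51×2.15 + 0.49×2) = 3.0765
Node E: 1 + 2.15 = 3.15
Node F: 1 + 3.15 = 4.15
Node G: 1 + (0.6×1 + 0.4×2.15) = 2.46

2.46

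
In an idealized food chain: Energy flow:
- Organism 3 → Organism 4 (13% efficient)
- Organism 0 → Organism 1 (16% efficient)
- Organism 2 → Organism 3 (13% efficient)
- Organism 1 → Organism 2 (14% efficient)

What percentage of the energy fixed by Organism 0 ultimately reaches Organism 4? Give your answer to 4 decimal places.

Product of link efficiencies: 0.16 × 0.14 × 0.13 × 0.13 = 0.00037856
As a percentage: 0.00037856 × 100 = 0.0379%

0.0379%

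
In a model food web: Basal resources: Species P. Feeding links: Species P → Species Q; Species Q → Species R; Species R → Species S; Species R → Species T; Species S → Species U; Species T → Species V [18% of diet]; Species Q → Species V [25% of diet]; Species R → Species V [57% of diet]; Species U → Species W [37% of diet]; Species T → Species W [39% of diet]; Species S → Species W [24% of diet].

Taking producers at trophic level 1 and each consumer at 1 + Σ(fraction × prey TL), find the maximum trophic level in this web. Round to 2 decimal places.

5.37

Species Q: 1 + 1 = 2
Species R: 1 + 2 = 3
Species S: 1 + 3 = 4
Species T: 1 + 3 = 4
Species U: 1 + 4 = 5
Species V: 1 + (0.18×4 + 0.25×2 + 0.57×3) = 3.93
Species W: 1 + (0.37×5 + 0.39×4 + 0.24×4) = 5.37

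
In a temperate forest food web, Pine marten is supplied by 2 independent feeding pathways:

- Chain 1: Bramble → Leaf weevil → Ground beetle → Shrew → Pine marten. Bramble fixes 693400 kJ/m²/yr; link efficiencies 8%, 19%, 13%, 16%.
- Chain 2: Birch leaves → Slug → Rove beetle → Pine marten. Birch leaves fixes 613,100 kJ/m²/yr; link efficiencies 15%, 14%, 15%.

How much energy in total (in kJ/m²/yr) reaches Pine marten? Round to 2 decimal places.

2150.49 kJ/m²/yr

Chain 1: 693400 × 0.08 × 0.19 × 0.13 × 0.16 = 219.225344 kJ/m²/yr
Chain 2: 613100 × 0.15 × 0.14 × 0.15 = 1931.265 kJ/m²/yr
Total at Pine marten: 219.225344 + 1931.265 = 2150.490344 kJ/m²/yr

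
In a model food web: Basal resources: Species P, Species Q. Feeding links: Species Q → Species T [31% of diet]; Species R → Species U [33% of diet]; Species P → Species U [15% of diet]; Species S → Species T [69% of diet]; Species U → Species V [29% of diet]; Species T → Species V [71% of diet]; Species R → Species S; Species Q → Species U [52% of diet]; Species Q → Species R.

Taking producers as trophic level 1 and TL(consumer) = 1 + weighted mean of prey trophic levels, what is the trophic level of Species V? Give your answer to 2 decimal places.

Species R: 1 + 1 = 2
Species S: 1 + 2 = 3
Species T: 1 + (0.69×3 + 0.31×1) = 3.38
Species U: 1 + (0.52×1 + 0.33×2 + 0.15×1) = 2.33
Species V: 1 + (0.71×3.38 + 0.29×2.33) = 4.0755

4.08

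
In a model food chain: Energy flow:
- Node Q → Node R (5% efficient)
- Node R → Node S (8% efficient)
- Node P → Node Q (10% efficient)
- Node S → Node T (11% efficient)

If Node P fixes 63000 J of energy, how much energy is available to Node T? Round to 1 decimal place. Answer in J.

2.8 J

Node Q: 63000 × 0.1 = 6300 J
Node R: 6300 × 0.05 = 315 J
Node S: 315 × 0.08 = 25.2 J
Node T: 25.2 × 0.11 = 2.772 J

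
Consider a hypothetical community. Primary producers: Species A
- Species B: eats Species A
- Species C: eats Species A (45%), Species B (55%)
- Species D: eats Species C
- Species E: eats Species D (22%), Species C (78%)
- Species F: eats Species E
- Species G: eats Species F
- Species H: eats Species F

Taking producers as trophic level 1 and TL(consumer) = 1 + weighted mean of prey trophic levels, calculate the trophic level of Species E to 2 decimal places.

3.77

Species B: 1 + 1 = 2
Species C: 1 + (0.45×1 + 0.55×2) = 2.55
Species D: 1 + 2.55 = 3.55
Species E: 1 + (0.22×3.55 + 0.78×2.55) = 3.77
Species F: 1 + 3.77 = 4.77
Species G: 1 + 4.77 = 5.77
Species H: 1 + 4.77 = 5.77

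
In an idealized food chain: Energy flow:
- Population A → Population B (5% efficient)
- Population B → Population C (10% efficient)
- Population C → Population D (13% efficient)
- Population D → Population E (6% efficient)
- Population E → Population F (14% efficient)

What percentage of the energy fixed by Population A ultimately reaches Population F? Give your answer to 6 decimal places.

Product of link efficiencies: 0.05 × 0.1 × 0.13 × 0.06 × 0.14 = 0.00000546
As a percentage: 0.00000546 × 100 = 0.000546%

0.000546%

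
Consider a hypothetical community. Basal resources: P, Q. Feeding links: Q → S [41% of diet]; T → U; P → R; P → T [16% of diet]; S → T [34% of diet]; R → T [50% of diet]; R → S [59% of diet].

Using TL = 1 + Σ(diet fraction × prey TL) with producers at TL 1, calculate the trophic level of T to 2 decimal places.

3.04

R: 1 + 1 = 2
S: 1 + (0.41×1 + 0.59×2) = 2.59
T: 1 + (0.34×2.59 + 0.16×1 + 0.5×2) = 3.0406
U: 1 + 3.0406 = 4.0406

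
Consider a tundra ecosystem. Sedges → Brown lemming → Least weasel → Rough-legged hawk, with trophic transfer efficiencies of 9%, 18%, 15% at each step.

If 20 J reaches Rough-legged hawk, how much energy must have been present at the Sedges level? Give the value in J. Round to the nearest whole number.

Cumulative transfer efficiency: 0.09 × 0.18 × 0.15 = 0.00243
Sedges energy = 20 / 0.00243 = 8230 J

8230 J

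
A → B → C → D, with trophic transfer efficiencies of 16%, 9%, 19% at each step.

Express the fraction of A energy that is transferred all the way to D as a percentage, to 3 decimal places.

0.274%

Product of link efficiencies: 0.16 × 0.09 × 0.19 = 0.002736
As a percentage: 0.002736 × 100 = 0.274%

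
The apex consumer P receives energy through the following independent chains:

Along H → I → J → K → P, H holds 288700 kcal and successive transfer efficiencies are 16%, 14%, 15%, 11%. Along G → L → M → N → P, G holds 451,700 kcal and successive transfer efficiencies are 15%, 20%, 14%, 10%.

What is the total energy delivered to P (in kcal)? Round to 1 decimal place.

296.4 kcal

Via H: 288700 × 0.16 × 0.14 × 0.15 × 0.11 = 106.70352 kcal
Via G: 451700 × 0.15 × 0.2 × 0.14 × 0.1 = 189.714 kcal
Total at P: 106.70352 + 189.714 = 296.41752 kcal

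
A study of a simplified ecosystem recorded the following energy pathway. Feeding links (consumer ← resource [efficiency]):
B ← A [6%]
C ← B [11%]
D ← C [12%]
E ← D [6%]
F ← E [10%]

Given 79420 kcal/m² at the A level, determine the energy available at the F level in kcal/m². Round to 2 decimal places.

B: 79420 × 0.06 = 4765.2 kcal/m²
C: 4765.2 × 0.11 = 524.172 kcal/m²
D: 524.172 × 0.12 = 62.90064 kcal/m²
E: 62.90064 × 0.06 = 3.7740384 kcal/m²
F: 3.7740384 × 0.1 = 0.37740384 kcal/m²

0.38 kcal/m²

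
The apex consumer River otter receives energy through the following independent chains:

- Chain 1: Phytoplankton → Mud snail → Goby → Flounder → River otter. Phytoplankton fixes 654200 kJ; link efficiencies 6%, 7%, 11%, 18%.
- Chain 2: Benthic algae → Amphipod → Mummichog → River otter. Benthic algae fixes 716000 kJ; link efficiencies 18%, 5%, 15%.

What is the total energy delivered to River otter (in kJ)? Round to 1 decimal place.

1021.0 kJ

Chain 1: 654200 × 0.06 × 0.07 × 0.11 × 0.18 = 54.403272 kJ
Chain 2: 716000 × 0.18 × 0.05 × 0.15 = 966.6 kJ
Total at River otter: 54.403272 + 966.6 = 1021.003272 kJ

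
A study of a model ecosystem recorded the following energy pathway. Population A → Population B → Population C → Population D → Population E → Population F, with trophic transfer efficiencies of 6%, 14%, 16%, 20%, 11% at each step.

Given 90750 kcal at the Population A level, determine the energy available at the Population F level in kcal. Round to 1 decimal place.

2.7 kcal

Population B: 90750 × 0.06 = 5445 kcal
Population C: 5445 × 0.14 = 762.3 kcal
Population D: 762.3 × 0.16 = 121.968 kcal
Population E: 121.968 × 0.2 = 24.3936 kcal
Population F: 24.3936 × 0.11 = 2.683296 kcal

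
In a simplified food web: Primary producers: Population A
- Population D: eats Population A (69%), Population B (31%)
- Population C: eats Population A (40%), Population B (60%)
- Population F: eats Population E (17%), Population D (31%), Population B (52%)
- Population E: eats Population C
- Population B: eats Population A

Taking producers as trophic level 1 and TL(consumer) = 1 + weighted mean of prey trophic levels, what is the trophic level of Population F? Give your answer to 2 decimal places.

Population B: 1 + 1 = 2
Population C: 1 + (0.4×1 + 0.6×2) = 2.6
Population D: 1 + (0.69×1 + 0.31×2) = 2.31
Population E: 1 + 2.6 = 3.6
Population F: 1 + (0.17×3.6 + 0.31×2.31 + 0.52×2) = 3.3681

3.37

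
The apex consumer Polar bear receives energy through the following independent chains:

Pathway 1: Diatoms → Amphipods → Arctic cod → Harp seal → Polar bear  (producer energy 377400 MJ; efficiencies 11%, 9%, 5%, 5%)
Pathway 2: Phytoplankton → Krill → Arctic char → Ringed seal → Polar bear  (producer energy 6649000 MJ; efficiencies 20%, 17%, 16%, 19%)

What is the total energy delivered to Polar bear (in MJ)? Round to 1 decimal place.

Pathway 1: 377400 × 0.11 × 0.09 × 0.05 × 0.05 = 9.34065 MJ
Pathway 2: 6649000 × 0.2 × 0.17 × 0.16 × 0.19 = 6872.4064 MJ
Total at Polar bear: 9.34065 + 6872.4064 = 6881.74705 MJ

6881.7 MJ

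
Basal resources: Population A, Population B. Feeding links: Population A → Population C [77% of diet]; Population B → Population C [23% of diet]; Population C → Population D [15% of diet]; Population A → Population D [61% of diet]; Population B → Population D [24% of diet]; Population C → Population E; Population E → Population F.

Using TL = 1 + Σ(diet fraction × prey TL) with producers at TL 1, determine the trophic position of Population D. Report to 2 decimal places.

Population C: 1 + (0.77×1 + 0.23×1) = 2
Population D: 1 + (0.15×2 + 0.61×1 + 0.24×1) = 2.15
Population E: 1 + 2 = 3
Population F: 1 + 3 = 4

2.15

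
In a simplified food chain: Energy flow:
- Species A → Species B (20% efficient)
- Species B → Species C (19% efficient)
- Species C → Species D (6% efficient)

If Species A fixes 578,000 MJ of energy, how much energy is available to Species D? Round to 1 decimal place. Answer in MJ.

Species B: 578000 × 0.2 = 115600 MJ
Species C: 115600 × 0.19 = 21964 MJ
Species D: 21964 × 0.06 = 1317.84 MJ

1317.8 MJ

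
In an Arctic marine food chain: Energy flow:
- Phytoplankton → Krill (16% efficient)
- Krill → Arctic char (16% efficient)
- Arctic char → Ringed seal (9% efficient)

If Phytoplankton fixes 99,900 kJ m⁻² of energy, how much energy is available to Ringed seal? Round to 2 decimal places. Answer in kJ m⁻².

Krill: 99900 × 0.16 = 15984 kJ m⁻²
Arctic char: 15984 × 0.16 = 2557.44 kJ m⁻²
Ringed seal: 2557.44 × 0.09 = 230.1696 kJ m⁻²

230.17 kJ m⁻²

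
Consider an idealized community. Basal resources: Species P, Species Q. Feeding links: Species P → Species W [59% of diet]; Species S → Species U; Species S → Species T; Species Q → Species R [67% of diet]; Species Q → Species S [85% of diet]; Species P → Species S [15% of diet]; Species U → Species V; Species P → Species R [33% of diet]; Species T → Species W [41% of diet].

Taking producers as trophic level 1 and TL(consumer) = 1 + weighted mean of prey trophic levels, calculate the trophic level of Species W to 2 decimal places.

Species R: 1 + (0.67×1 + 0.33×1) = 2
Species S: 1 + (0.15×1 + 0.85×1) = 2
Species T: 1 + 2 = 3
Species U: 1 + 2 = 3
Species V: 1 + 3 = 4
Species W: 1 + (0.41×3 + 0.59×1) = 2.82

2.82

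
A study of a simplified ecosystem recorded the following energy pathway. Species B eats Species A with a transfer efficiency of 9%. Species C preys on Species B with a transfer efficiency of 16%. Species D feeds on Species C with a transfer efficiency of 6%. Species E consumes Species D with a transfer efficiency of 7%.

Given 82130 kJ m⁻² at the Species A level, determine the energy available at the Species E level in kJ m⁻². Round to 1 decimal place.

5.0 kJ m⁻²

Species B: 82130 × 0.09 = 7391.7 kJ m⁻²
Species C: 7391.7 × 0.16 = 1182.672 kJ m⁻²
Species D: 1182.672 × 0.06 = 70.96032 kJ m⁻²
Species E: 70.96032 × 0.07 = 4.9672224 kJ m⁻²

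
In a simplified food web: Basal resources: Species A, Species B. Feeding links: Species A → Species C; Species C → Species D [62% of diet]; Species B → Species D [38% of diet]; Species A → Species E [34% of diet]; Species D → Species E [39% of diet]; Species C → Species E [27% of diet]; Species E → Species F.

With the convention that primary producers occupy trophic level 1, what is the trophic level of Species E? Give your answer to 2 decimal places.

2.90

Species C: 1 + 1 = 2
Species D: 1 + (0.62×2 + 0.38×1) = 2.62
Species E: 1 + (0.34×1 + 0.39×2.62 + 0.27×2) = 2.9018
Species F: 1 + 2.9018 = 3.9018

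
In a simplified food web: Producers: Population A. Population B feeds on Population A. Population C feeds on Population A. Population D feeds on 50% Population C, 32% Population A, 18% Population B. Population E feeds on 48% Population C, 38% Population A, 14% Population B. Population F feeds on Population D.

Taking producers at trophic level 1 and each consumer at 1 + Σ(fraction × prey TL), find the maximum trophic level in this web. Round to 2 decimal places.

3.68

Population B: 1 + 1 = 2
Population C: 1 + 1 = 2
Population D: 1 + (0.5×2 + 0.32×1 + 0.18×2) = 2.68
Population E: 1 + (0.48×2 + 0.38×1 + 0.14×2) = 2.62
Population F: 1 + 2.68 = 3.68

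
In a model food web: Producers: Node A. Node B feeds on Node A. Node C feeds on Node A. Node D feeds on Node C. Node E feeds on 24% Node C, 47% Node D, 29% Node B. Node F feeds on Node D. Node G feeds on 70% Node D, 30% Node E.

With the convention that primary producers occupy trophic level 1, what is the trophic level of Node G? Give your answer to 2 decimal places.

Node B: 1 + 1 = 2
Node C: 1 + 1 = 2
Node D: 1 + 2 = 3
Node E: 1 + (0.24×2 + 0.47×3 + 0.29×2) = 3.47
Node F: 1 + 3 = 4
Node G: 1 + (0.7×3 + 0.3×3.47) = 4.141

4.14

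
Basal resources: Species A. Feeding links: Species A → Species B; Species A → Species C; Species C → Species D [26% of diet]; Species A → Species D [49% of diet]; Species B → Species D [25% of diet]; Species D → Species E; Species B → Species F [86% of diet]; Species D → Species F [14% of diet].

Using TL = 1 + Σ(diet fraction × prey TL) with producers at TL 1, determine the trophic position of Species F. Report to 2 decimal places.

3.07

Species B: 1 + 1 = 2
Species C: 1 + 1 = 2
Species D: 1 + (0.26×2 + 0.49×1 + 0.25×2) = 2.51
Species E: 1 + 2.51 = 3.51
Species F: 1 + (0.86×2 + 0.14×2.51) = 3.0714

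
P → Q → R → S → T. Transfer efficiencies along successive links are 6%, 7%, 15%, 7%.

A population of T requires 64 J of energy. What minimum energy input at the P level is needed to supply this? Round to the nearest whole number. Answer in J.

1451247 J

Cumulative transfer efficiency: 0.06 × 0.07 × 0.15 × 0.07 = 0.0000441
P energy = 64 / 0.0000441 = 1451247 J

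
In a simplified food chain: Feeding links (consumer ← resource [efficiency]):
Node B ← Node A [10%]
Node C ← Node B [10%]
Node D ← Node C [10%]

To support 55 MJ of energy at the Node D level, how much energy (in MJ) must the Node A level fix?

Cumulative transfer efficiency: 0.1 × 0.1 × 0.1 = 0.001
Node A energy = 55 / 0.001 = 55000 MJ

55000 MJ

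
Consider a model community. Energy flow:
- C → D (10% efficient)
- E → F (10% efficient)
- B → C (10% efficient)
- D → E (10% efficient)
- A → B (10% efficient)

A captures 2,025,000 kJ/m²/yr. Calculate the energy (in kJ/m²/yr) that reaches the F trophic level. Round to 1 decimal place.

B: 2025000 × 0.1 = 202500 kJ/m²/yr
C: 202500 × 0.1 = 20250 kJ/m²/yr
D: 20250 × 0.1 = 2025 kJ/m²/yr
E: 2025 × 0.1 = 202.5 kJ/m²/yr
F: 202.5 × 0.1 = 20.25 kJ/m²/yr

20.3 kJ/m²/yr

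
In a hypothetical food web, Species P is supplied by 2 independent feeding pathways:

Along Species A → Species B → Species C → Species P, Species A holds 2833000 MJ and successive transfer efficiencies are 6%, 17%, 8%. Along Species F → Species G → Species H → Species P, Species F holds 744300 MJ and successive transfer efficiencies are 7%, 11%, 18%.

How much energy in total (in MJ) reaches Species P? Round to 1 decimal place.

Via Species A: 2833000 × 0.06 × 0.17 × 0.08 = 2311.728 MJ
Via Species F: 744300 × 0.07 × 0.11 × 0.18 = 1031.5998 MJ
Total at Species P: 2311.728 + 1031.5998 = 3343.3278 MJ

3343.3 MJ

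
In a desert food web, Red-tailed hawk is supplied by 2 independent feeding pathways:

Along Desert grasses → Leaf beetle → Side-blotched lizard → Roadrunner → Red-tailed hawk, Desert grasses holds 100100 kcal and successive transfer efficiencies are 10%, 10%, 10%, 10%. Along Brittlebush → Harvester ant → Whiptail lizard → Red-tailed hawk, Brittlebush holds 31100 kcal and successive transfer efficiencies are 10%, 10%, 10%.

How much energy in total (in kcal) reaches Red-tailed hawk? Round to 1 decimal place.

41.1 kcal

Via Desert grasses: 100100 × 0.1 × 0.1 × 0.1 × 0.1 = 10.01 kcal
Via Brittlebush: 31100 × 0.1 × 0.1 × 0.1 = 31.1 kcal
Total at Red-tailed hawk: 10.01 + 31.1 = 41.11 kcal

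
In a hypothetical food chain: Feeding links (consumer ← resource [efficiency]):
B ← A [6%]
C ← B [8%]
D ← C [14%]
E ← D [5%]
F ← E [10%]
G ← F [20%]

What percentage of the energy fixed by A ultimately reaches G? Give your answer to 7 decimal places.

0.0000672%

Product of link efficiencies: 0.06 × 0.08 × 0.14 × 0.05 × 0.1 × 0.2 = 0.000000672
As a percentage: 0.000000672 × 100 = 0.0000672%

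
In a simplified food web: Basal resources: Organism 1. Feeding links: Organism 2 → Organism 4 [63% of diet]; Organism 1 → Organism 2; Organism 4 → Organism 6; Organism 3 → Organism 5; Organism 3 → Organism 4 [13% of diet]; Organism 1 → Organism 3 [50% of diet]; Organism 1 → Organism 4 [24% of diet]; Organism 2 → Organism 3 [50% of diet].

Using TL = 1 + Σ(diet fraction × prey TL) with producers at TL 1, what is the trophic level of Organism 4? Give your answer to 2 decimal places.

Organism 2: 1 + 1 = 2
Organism 3: 1 + (0.5×2 + 0.5×1) = 2.5
Organism 4: 1 + (0.13×2.5 + 0.63×2 + 0.24×1) = 2.825
Organism 5: 1 + 2.5 = 3.5
Organism 6: 1 + 2.825 = 3.825

2.83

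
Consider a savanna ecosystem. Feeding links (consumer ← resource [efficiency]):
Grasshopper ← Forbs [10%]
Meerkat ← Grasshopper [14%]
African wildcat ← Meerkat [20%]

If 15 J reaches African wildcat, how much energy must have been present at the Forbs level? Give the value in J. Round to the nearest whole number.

Cumulative transfer efficiency: 0.1 × 0.14 × 0.2 = 0.0028
Forbs energy = 15 / 0.0028 = 5357 J

5357 J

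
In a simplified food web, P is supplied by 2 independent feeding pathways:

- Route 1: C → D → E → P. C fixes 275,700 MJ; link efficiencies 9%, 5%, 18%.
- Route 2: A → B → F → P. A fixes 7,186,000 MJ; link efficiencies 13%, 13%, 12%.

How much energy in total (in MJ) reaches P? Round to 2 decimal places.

14796.53 MJ

Route 1: 275700 × 0.09 × 0.05 × 0.18 = 223.317 MJ
Route 2: 7186000 × 0.13 × 0.13 × 0.12 = 14573.208 MJ
Total at P: 223.317 + 14573.208 = 14796.525 MJ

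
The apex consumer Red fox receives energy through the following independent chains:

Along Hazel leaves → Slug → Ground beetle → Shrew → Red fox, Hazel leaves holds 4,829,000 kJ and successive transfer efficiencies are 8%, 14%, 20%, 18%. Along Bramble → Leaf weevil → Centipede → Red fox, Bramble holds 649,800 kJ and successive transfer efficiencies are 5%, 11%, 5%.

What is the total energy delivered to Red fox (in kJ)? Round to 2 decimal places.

Via Hazel leaves: 4829000 × 0.08 × 0.14 × 0.2 × 0.18 = 1947.0528 kJ
Via Bramble: 649800 × 0.05 × 0.11 × 0.05 = 178.695 kJ
Total at Red fox: 1947.0528 + 178.695 = 2125.7478 kJ

2125.75 kJ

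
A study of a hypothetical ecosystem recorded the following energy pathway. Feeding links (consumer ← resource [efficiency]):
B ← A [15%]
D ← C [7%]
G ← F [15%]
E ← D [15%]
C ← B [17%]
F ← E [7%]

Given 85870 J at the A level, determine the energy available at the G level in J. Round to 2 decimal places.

B: 85870 × 0.15 = 12880.5 J
C: 12880.5 × 0.17 = 2189.685 J
D: 2189.685 × 0.07 = 153.27795 J
E: 153.27795 × 0.15 = 22.9916925 J
F: 22.9916925 × 0.07 = 1.609418475 J
G: 1.609418475 × 0.15 = 0.24141277125 J

0.24 J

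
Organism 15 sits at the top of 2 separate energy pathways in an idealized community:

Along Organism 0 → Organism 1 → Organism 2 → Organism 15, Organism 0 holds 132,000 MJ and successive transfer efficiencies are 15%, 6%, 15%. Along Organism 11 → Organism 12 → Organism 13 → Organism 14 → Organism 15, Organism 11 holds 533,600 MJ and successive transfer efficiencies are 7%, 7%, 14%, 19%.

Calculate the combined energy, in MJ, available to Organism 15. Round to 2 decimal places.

Via Organism 0: 132000 × 0.15 × 0.06 × 0.15 = 178.2 MJ
Via Organism 11: 533600 × 0.07 × 0.07 × 0.14 × 0.19 = 69.549424 MJ
Total at Organism 15: 178.2 + 69.549424 = 247.749424 MJ

247.75 MJ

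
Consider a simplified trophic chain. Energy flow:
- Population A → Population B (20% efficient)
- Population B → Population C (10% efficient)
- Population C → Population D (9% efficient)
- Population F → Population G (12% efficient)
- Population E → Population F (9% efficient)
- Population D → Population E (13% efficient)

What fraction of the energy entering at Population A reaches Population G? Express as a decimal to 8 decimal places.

0.00000253

Product of link efficiencies: 0.2 × 0.1 × 0.09 × 0.13 × 0.09 × 0.12 = 0.0000025272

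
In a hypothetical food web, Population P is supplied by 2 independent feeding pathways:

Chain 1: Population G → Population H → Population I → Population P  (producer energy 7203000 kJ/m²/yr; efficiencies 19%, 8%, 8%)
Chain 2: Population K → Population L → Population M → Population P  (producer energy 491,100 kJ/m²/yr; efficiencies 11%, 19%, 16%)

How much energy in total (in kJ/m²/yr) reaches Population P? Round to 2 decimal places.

Chain 1: 7203000 × 0.19 × 0.08 × 0.08 = 8758.848 kJ/m²/yr
Chain 2: 491100 × 0.11 × 0.19 × 0.16 = 1642.2384 kJ/m²/yr
Total at Population P: 8758.848 + 1642.2384 = 10401.0864 kJ/m²/yr

10401.09 kJ/m²/yr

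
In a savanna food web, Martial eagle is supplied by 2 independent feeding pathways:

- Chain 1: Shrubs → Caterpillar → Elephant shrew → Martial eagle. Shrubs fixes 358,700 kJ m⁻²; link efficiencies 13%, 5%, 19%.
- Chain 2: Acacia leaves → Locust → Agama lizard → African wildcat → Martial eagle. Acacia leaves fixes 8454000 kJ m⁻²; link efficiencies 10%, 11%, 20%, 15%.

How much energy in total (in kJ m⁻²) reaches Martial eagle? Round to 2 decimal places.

Chain 1: 358700 × 0.13 × 0.05 × 0.19 = 442.9945 kJ m⁻²
Chain 2: 8454000 × 0.1 × 0.11 × 0.2 × 0.15 = 2789.82 kJ m⁻²
Total at Martial eagle: 442.9945 + 2789.82 = 3232.8145 kJ m⁻²

3232.81 kJ m⁻²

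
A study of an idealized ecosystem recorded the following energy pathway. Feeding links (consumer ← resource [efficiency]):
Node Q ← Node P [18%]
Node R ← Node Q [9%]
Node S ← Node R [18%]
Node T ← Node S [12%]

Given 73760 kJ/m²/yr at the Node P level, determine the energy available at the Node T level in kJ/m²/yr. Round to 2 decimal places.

Node Q: 73760 × 0.18 = 13276.8 kJ/m²/yr
Node R: 13276.8 × 0.09 = 1194.912 kJ/m²/yr
Node S: 1194.912 × 0.18 = 215.08416 kJ/m²/yr
Node T: 215.08416 × 0.12 = 25.8100992 kJ/m²/yr

25.81 kJ/m²/yr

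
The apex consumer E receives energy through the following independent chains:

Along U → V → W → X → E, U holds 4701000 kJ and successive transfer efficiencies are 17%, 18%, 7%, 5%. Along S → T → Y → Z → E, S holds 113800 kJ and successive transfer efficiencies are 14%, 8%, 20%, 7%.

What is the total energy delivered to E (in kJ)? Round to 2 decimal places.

Via U: 4701000 × 0.17 × 0.18 × 0.07 × 0.05 = 503.4771 kJ
Via S: 113800 × 0.14 × 0.08 × 0.2 × 0.07 = 17.84384 kJ
Total at E: 503.4771 + 17.84384 = 521.32094 kJ

521.32 kJ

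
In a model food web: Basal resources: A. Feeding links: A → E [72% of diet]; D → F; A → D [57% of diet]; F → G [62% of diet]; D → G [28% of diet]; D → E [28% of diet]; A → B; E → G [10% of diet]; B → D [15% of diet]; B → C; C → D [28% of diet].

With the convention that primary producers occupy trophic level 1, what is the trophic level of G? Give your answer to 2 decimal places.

4.31

B: 1 + 1 = 2
C: 1 + 2 = 3
D: 1 + (0.28×3 + 0.15×2 + 0.57×1) = 2.71
E: 1 + (0.28×2.71 + 0.72×1) = 2.4788
F: 1 + 2.71 = 3.71
G: 1 + (0.1×2.4788 + 0.62×3.71 + 0.28×2.71) = 4.30688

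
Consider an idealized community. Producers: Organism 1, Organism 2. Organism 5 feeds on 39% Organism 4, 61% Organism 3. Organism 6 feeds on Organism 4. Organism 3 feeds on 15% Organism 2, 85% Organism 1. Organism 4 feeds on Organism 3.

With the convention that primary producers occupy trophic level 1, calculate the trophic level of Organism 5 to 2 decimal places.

Organism 3: 1 + (0.15×1 + 0.85×1) = 2
Organism 4: 1 + 2 = 3
Organism 5: 1 + (0.39×3 + 0.61×2) = 3.39
Organism 6: 1 + 3 = 4

3.39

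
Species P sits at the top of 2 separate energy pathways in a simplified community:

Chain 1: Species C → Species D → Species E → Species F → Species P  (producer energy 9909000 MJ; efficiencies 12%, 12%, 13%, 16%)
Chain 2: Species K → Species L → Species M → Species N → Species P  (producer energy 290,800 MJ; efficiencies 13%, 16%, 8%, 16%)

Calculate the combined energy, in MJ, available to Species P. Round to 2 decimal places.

Chain 1: 9909000 × 0.12 × 0.12 × 0.13 × 0.16 = 2967.94368 MJ
Chain 2: 290800 × 0.13 × 0.16 × 0.08 × 0.16 = 77.422592 MJ
Total at Species P: 2967.94368 + 77.422592 = 3045.366272 MJ

3045.37 MJ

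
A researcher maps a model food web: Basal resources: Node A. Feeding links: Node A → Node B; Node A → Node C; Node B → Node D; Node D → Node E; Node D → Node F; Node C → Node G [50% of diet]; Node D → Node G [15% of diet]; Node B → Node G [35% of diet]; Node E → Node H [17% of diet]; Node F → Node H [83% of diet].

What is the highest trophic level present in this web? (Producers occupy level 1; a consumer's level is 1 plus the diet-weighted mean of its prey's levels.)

Node B: 1 + 1 = 2
Node C: 1 + 1 = 2
Node D: 1 + 2 = 3
Node E: 1 + 3 = 4
Node F: 1 + 3 = 4
Node G: 1 + (0.5×2 + 0.15×3 + 0.35×2) = 3.15
Node H: 1 + (0.17×4 + 0.83×4) = 5

5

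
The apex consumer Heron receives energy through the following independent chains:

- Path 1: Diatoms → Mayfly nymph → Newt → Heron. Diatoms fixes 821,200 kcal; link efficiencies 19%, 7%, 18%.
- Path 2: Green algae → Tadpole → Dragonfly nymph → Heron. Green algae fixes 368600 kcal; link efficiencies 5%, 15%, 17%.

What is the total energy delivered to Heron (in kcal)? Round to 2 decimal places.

Path 1: 821200 × 0.19 × 0.07 × 0.18 = 1965.9528 kcal
Path 2: 368600 × 0.05 × 0.15 × 0.17 = 469.965 kcal
Total at Heron: 1965.9528 + 469.965 = 2435.9178 kcal

2435.92 kcal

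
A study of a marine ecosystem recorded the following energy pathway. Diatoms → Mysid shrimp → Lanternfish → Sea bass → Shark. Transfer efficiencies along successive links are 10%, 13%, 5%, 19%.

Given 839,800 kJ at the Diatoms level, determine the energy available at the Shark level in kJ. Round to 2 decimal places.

Mysid shrimp: 839800 × 0.1 = 83980 kJ
Lanternfish: 83980 × 0.13 = 10917.4 kJ
Sea bass: 10917.4 × 0.05 = 545.87 kJ
Shark: 545.87 × 0.19 = 103.7153 kJ

103.72 kJ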